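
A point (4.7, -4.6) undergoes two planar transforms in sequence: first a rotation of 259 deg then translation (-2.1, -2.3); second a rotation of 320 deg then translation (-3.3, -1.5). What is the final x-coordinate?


After transform 1:
x1 = cos(259)*4.7 - sin(259)*-4.6 + -2.1 = -7.5123
y1 = sin(259)*4.7 + cos(259)*-4.6 + -2.3 = -6.0359
After transform 2:
x2 = cos(320)*-7.5123 - sin(320)*-6.0359 + -3.3
= -12.9346


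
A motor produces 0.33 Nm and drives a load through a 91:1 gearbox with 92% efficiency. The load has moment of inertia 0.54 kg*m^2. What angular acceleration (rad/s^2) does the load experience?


tau_out = tau_motor * N * eta
= 0.33 * 91 * 0.92 = 27.6276 Nm
alpha = tau_out / I = 27.6276 / 0.54
= 51.1622 rad/s^2


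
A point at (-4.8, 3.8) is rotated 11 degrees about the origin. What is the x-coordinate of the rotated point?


x' = x*cos(theta) - y*sin(theta)
cos(11 deg) = 0.9816, sin(11 deg) = 0.1908
x' = -4.8 * 0.9816 - 3.8 * 0.1908
= -4.7118 - 0.7251
= -5.4369


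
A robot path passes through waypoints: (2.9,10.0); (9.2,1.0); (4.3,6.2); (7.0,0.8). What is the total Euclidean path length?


Segment lengths:
  seg1 = sqrt((6.3)^2 + (-9.0)^2) = 10.9859
  seg2 = sqrt((-4.9)^2 + (5.2)^2) = 7.1449
  seg3 = sqrt((2.7)^2 + (-5.4)^2) = 6.0374
Total = 24.1682


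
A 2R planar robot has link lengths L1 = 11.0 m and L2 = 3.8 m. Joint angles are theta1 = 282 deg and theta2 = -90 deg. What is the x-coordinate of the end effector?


Convert angles to radians: theta1 = 4.9218, theta2 = -1.5708
x = L1*cos(theta1) + L2*cos(theta1+theta2)
x = 2.287 + -3.717
x = -1.4299


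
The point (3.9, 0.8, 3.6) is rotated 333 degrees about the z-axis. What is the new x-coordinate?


Rotation about z-axis: x' = x*cos(theta) - y*sin(theta)
= 3.9 * 0.891 - 0.8 * -0.454
= 3.8381


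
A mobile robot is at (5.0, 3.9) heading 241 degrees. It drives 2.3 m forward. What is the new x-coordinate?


x_new = x0 + d*cos(theta)
= 5.0 + 2.3*cos(241)
= 5.0 + -1.1151
= 3.8849


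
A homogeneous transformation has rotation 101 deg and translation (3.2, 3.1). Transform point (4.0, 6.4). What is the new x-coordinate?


x' = cos(theta)*px - sin(theta)*py + tx
= -0.1908*4.0 - 0.9816*6.4 + 3.2
= -3.8456


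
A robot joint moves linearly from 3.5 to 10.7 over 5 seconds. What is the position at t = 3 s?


s = t/T = 3/5 = 0.6
p(t) = p0 + (pf-p0)*s
= 3.5 + (10.7 - 3.5) * 0.6
= 7.82


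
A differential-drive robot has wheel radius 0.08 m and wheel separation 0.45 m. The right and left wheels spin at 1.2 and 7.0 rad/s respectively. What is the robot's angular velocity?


vR = r*wR = 0.08*1.2 = 0.096 m/s
vL = r*wL = 0.08*7.0 = 0.56 m/s
v = (vR+vL)/2 = 0.328 m/s
omega = (vR-vL)/L = -1.0311 rad/s
angular velocity = -1.0311 rad/s


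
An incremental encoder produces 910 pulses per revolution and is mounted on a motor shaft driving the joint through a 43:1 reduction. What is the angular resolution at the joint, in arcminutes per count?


counts per rev = 910
effective counts at joint = 910 * 43 = 39130
resolution = 360*60 / 39130
= 0.552 arcmin/count


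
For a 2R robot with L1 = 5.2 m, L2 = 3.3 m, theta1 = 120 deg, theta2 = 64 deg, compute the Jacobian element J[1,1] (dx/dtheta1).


J[1,1] = -L1*sin(t1) - L2*sin(t1+t2)
= -5.2*sin(120) - 3.3*sin(184)
= -4.2731


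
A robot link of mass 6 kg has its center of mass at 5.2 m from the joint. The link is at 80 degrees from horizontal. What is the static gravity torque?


tau = m*g*L*cos(angle)
= 6 * 9.81 * 5.2 * cos(80 deg)
= 6 * 9.81 * 5.2 * 0.1736
= 53.1488 Nm


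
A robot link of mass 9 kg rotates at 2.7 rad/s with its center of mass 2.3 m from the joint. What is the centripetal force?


F = m * omega^2 * r
= 9 * 2.7^2 * 2.3
= 9 * 7.29 * 2.3
= 150.903 N


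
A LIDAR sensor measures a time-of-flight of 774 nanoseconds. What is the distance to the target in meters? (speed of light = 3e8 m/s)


tof = 774 ns = 7.74e-07 s
dist = c * tof / 2
= 3e8 * 7.74e-07 / 2
= 116.1 m


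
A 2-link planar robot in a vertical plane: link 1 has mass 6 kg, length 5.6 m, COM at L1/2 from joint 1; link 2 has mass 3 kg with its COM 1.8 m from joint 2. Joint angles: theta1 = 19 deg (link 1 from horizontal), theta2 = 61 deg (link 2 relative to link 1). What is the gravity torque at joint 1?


Horizontal distance from joint 1 to link-1 COM:
  x_c1 = (L1/2)*cos(t1) = 2.8 * 0.9455 = 2.6475 m
Horizontal distance from joint 1 to link-2 COM:
  x_c2 = L1*cos(t1) + Lc2*cos(t1+t2)
       = 5.6*0.9455 + 1.8*0.1736 = 5.6075 m
tau1 = m1*g*x_c1 + m2*g*x_c2
     = 6*9.81*2.6475 + 3*9.81*5.6075
     = 155.829 + 165.0279
     = 320.8569 Nm


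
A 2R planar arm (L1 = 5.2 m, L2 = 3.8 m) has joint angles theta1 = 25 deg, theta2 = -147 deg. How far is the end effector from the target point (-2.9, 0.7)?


End effector via forward kinematics:
x = L1*cos(t1) + L2*cos(t1+t2) = 2.6991
y = L1*sin(t1) + L2*sin(t1+t2) = -1.025
Distance to target:
d = sqrt((-2.9 - 2.6991)^2 + (0.7 - -1.025)^2)
= sqrt(31.35 + 2.9755)
= 5.8588 m


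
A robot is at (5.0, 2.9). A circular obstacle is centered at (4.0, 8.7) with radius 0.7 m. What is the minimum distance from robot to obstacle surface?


center_dist = sqrt((5.0-4.0)^2 + (2.9-8.7)^2)
= sqrt(1.0 + 33.64)
= 5.8856
min_dist = center_dist - radius = 5.8856 - 0.7 = 5.1856 m


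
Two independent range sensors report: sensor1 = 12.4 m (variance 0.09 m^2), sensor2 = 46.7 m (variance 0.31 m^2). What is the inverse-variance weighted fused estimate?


w1 = (1/var1) / (1/var1 + 1/var2)
   = 11.1111 / (11.1111 + 3.2258) = 0.775
w2 = 1 - w1 = 0.225
fused = w1*s1 + w2*s2 = 9.61 + 10.5075
= 20.1175 m


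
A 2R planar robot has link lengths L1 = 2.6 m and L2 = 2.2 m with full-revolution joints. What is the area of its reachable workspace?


r_max = L1 + L2 = 4.8 m
r_min = |L1 - L2| = 0.4 m
Area = pi*(r_max^2 - r_min^2)
= pi*(23.04 - 0.16)
= pi * 22.88
= 71.8796 m^2


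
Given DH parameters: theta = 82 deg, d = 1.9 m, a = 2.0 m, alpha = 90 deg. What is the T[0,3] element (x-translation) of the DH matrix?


T[0,3] = a * cos(theta)
= 2.0 * cos(82 deg)
= 2.0 * 0.1392
= 0.2783


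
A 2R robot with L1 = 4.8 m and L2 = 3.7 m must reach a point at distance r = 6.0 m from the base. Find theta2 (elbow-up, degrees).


cos(theta2) = (r^2 - L1^2 - L2^2) / (2*L1*L2)
cos(theta2) = (36.0 - 23.04 - 13.69) / 35.52
cos(theta2) = -0.020552
theta2 = 91.1776 degrees


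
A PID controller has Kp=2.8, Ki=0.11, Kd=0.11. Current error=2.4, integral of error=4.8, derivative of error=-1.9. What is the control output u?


u = Kp*e + Ki*int(e) + Kd*de/dt
= 2.8*2.4 + 0.11*4.8 + 0.11*(-1.9)
= 6.72 + 0.528 + -0.209
= 7.039


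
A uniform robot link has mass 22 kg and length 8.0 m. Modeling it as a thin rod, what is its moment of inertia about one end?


I = (1/3) * m * L^2
= (1/3) * 22 * 8.0^2
= 0.333333 * 22 * 64.0
= 469.3333 kg*m^2


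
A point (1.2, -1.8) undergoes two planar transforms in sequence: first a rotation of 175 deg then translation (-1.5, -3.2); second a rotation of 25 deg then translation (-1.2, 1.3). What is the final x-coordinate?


After transform 1:
x1 = cos(175)*1.2 - sin(175)*-1.8 + -1.5 = -2.5386
y1 = sin(175)*1.2 + cos(175)*-1.8 + -3.2 = -1.3023
After transform 2:
x2 = cos(25)*-2.5386 - sin(25)*-1.3023 + -1.2
= -2.9504


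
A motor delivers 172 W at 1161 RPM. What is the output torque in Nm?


omega = 1161 * 2*pi/60 = 121.5796 rad/s
tau = P / omega = 172 / 121.5796
= 1.4147 Nm


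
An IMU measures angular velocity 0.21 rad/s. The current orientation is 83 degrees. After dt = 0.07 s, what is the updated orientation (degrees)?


delta_theta = w * dt = 0.21 * 0.07 = 0.0147 rad
= 0.8422 deg
theta_new = 83 + 0.8422 = 83.8422 deg


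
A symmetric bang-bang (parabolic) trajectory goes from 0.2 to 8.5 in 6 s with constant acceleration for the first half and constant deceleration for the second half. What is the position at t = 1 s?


Symmetric rest-to-rest: each phase covers (pf-p0)/2 in time T/2. 0.5*a*(T/2)^2 = (pf-p0)/2 => a = 4*(pf-p0)/T^2
a = 4*(8.5-0.2)/6^2 = 0.9222
t = 1 is in the acceleration phase (t <= T/2).
p = p0 + 0.5*a*t^2 = 0.2 + 0.5*0.9222*1^2
= 0.6611


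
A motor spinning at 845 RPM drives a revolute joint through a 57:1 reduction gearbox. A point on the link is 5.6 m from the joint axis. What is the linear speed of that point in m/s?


omega_motor = 845 * 2*pi/60 = 88.4882 rad/s
omega_joint = omega_motor / 57 = 1.5524 rad/s
v = omega_joint * r = 1.5524 * 5.6
= 8.6936 m/s


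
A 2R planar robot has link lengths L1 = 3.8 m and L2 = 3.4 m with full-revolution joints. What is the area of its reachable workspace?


r_max = L1 + L2 = 7.2 m
r_min = |L1 - L2| = 0.4 m
Area = pi*(r_max^2 - r_min^2)
= pi*(51.84 - 0.16)
= pi * 51.68
= 162.3575 m^2


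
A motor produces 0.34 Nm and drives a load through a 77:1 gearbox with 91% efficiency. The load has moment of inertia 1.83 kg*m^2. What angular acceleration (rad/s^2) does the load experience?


tau_out = tau_motor * N * eta
= 0.34 * 77 * 0.91 = 23.8238 Nm
alpha = tau_out / I = 23.8238 / 1.83
= 13.0185 rad/s^2


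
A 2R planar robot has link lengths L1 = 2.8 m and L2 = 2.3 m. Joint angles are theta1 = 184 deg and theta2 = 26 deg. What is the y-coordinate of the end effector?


Convert angles to radians: theta1 = 3.2114, theta2 = 0.4538
y = L1*sin(theta1) + L2*sin(theta1+theta2)
y = -0.1953 + -1.15
y = -1.3453


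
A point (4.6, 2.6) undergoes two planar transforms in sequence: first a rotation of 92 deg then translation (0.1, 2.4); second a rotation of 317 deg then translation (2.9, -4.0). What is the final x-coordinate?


After transform 1:
x1 = cos(92)*4.6 - sin(92)*2.6 + 0.1 = -2.659
y1 = sin(92)*4.6 + cos(92)*2.6 + 2.4 = 6.9065
After transform 2:
x2 = cos(317)*-2.659 - sin(317)*6.9065 + 2.9
= 5.6656


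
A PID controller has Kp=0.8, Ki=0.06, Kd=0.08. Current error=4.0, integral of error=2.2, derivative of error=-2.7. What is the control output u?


u = Kp*e + Ki*int(e) + Kd*de/dt
= 0.8*4.0 + 0.06*2.2 + 0.08*(-2.7)
= 3.2 + 0.132 + -0.216
= 3.116


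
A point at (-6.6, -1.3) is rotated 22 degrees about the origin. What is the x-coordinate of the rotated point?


x' = x*cos(theta) - y*sin(theta)
cos(22 deg) = 0.9272, sin(22 deg) = 0.3746
x' = -6.6 * 0.9272 - -1.3 * 0.3746
= -6.1194 - -0.487
= -5.6324


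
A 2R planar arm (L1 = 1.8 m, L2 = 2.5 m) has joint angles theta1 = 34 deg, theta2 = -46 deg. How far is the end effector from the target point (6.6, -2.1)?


End effector via forward kinematics:
x = L1*cos(t1) + L2*cos(t1+t2) = 3.9376
y = L1*sin(t1) + L2*sin(t1+t2) = 0.4868
Distance to target:
d = sqrt((6.6 - 3.9376)^2 + (-2.1 - 0.4868)^2)
= sqrt(7.0882 + 6.6914)
= 3.7121 m


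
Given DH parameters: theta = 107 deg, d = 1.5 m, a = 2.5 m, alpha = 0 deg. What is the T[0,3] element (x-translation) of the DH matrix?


T[0,3] = a * cos(theta)
= 2.5 * cos(107 deg)
= 2.5 * -0.2924
= -0.7309


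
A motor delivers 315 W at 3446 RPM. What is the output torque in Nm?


omega = 3446 * 2*pi/60 = 360.8643 rad/s
tau = P / omega = 315 / 360.8643
= 0.8729 Nm


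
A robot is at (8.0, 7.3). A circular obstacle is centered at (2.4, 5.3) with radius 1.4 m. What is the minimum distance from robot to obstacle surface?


center_dist = sqrt((8.0-2.4)^2 + (7.3-5.3)^2)
= sqrt(31.36 + 4.0)
= 5.9464
min_dist = center_dist - radius = 5.9464 - 1.4 = 4.5464 m


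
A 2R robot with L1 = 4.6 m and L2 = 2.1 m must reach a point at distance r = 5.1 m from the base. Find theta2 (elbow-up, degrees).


cos(theta2) = (r^2 - L1^2 - L2^2) / (2*L1*L2)
cos(theta2) = (26.01 - 21.16 - 4.41) / 19.32
cos(theta2) = 0.022774
theta2 = 88.695 degrees


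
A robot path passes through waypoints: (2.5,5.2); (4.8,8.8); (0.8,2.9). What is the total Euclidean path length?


Segment lengths:
  seg1 = sqrt((2.3)^2 + (3.6)^2) = 4.272
  seg2 = sqrt((-4.0)^2 + (-5.9)^2) = 7.1281
Total = 11.4001


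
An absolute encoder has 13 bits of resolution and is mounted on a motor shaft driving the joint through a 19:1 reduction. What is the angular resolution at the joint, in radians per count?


counts = 2^13 = 8192
effective counts at joint = 8192 * 19 = 155648
resolution = 2*pi / 155648
= 4.0368e-05 rad/count


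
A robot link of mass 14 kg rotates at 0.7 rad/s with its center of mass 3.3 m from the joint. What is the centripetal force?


F = m * omega^2 * r
= 14 * 0.7^2 * 3.3
= 14 * 0.49 * 3.3
= 22.638 N


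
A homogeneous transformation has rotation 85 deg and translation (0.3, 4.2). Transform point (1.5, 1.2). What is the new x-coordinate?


x' = cos(theta)*px - sin(theta)*py + tx
= 0.0872*1.5 - 0.9962*1.2 + 0.3
= -0.7647


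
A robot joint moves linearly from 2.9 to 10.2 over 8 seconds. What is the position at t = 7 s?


s = t/T = 7/8 = 0.875
p(t) = p0 + (pf-p0)*s
= 2.9 + (10.2 - 2.9) * 0.875
= 9.2875


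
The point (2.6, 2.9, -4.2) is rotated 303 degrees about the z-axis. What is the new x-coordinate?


Rotation about z-axis: x' = x*cos(theta) - y*sin(theta)
= 2.6 * 0.5446 - 2.9 * -0.8387
= 3.8482


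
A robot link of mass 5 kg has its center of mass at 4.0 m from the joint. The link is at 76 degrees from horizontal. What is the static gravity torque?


tau = m*g*L*cos(angle)
= 5 * 9.81 * 4.0 * cos(76 deg)
= 5 * 9.81 * 4.0 * 0.2419
= 47.4651 Nm


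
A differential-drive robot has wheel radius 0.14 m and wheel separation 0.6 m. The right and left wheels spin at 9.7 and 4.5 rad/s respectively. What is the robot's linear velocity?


vR = r*wR = 0.14*9.7 = 1.358 m/s
vL = r*wL = 0.14*4.5 = 0.63 m/s
v = (vR+vL)/2 = 0.994 m/s
omega = (vR-vL)/L = 1.2133 rad/s
linear velocity = 0.994 m/s


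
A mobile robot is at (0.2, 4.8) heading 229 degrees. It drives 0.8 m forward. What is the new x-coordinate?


x_new = x0 + d*cos(theta)
= 0.2 + 0.8*cos(229)
= 0.2 + -0.5248
= -0.3248


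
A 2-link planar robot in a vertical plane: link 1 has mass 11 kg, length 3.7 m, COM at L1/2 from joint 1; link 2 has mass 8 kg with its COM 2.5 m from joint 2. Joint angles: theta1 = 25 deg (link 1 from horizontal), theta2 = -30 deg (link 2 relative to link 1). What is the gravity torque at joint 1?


Horizontal distance from joint 1 to link-1 COM:
  x_c1 = (L1/2)*cos(t1) = 1.85 * 0.9063 = 1.6767 m
Horizontal distance from joint 1 to link-2 COM:
  x_c2 = L1*cos(t1) + Lc2*cos(t1+t2)
       = 3.7*0.9063 + 2.5*0.9962 = 5.8438 m
tau1 = m1*g*x_c1 + m2*g*x_c2
     = 11*9.81*1.6767 + 8*9.81*5.8438
     = 180.9294 + 458.6234
     = 639.5528 Nm


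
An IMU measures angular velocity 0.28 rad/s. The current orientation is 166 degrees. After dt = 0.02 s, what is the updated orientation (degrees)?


delta_theta = w * dt = 0.28 * 0.02 = 0.0056 rad
= 0.3209 deg
theta_new = 166 + 0.3209 = 166.3209 deg


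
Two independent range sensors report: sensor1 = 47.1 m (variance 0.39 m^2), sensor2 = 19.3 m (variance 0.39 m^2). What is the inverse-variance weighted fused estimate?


w1 = (1/var1) / (1/var1 + 1/var2)
   = 2.5641 / (2.5641 + 2.5641) = 0.5
w2 = 1 - w1 = 0.5
fused = w1*s1 + w2*s2 = 23.55 + 9.65
= 33.2 m


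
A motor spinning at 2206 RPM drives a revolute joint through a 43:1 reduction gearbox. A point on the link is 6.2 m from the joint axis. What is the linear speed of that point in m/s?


omega_motor = 2206 * 2*pi/60 = 231.0118 rad/s
omega_joint = omega_motor / 43 = 5.3724 rad/s
v = omega_joint * r = 5.3724 * 6.2
= 33.3087 m/s


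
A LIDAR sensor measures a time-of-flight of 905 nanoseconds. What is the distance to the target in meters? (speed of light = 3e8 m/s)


tof = 905 ns = 9.05e-07 s
dist = c * tof / 2
= 3e8 * 9.05e-07 / 2
= 135.75 m


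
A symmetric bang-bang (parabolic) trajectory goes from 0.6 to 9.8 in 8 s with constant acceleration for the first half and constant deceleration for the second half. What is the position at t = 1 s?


Symmetric rest-to-rest: each phase covers (pf-p0)/2 in time T/2. 0.5*a*(T/2)^2 = (pf-p0)/2 => a = 4*(pf-p0)/T^2
a = 4*(9.8-0.6)/8^2 = 0.575
t = 1 is in the acceleration phase (t <= T/2).
p = p0 + 0.5*a*t^2 = 0.6 + 0.5*0.575*1^2
= 0.8875


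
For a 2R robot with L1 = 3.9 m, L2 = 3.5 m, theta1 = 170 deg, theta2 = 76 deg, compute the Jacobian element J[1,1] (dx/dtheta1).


J[1,1] = -L1*sin(t1) - L2*sin(t1+t2)
= -3.9*sin(170) - 3.5*sin(246)
= 2.5202


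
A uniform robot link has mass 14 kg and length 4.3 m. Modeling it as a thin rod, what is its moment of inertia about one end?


I = (1/3) * m * L^2
= (1/3) * 14 * 4.3^2
= 0.333333 * 14 * 18.49
= 86.2867 kg*m^2


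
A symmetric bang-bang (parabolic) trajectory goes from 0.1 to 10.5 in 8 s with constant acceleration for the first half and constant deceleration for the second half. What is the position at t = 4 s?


Symmetric rest-to-rest: each phase covers (pf-p0)/2 in time T/2. 0.5*a*(T/2)^2 = (pf-p0)/2 => a = 4*(pf-p0)/T^2
a = 4*(10.5-0.1)/8^2 = 0.65
t = 4 is in the acceleration phase (t <= T/2).
p = p0 + 0.5*a*t^2 = 0.1 + 0.5*0.65*4^2
= 5.3


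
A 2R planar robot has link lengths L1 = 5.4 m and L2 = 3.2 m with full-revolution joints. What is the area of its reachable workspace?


r_max = L1 + L2 = 8.6 m
r_min = |L1 - L2| = 2.2 m
Area = pi*(r_max^2 - r_min^2)
= pi*(73.96 - 4.84)
= pi * 69.12
= 217.1469 m^2


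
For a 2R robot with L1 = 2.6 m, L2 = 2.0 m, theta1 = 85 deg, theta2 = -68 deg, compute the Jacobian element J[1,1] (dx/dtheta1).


J[1,1] = -L1*sin(t1) - L2*sin(t1+t2)
= -2.6*sin(85) - 2.0*sin(17)
= -3.1748


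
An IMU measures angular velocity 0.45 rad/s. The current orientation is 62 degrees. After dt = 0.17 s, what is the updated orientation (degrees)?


delta_theta = w * dt = 0.45 * 0.17 = 0.0765 rad
= 4.3831 deg
theta_new = 62 + 4.3831 = 66.3831 deg


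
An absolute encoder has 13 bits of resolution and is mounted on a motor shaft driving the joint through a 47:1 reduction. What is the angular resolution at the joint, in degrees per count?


counts = 2^13 = 8192
effective counts at joint = 8192 * 47 = 385024
resolution = 360 / 385024
= 9.3501e-04 deg/count


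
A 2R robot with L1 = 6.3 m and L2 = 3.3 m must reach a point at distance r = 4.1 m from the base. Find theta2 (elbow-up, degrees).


cos(theta2) = (r^2 - L1^2 - L2^2) / (2*L1*L2)
cos(theta2) = (16.81 - 39.69 - 10.89) / 41.58
cos(theta2) = -0.812169
theta2 = 144.3084 degrees


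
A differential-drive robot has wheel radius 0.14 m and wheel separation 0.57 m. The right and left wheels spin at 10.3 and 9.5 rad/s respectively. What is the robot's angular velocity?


vR = r*wR = 0.14*10.3 = 1.442 m/s
vL = r*wL = 0.14*9.5 = 1.33 m/s
v = (vR+vL)/2 = 1.386 m/s
omega = (vR-vL)/L = 0.1965 rad/s
angular velocity = 0.1965 rad/s


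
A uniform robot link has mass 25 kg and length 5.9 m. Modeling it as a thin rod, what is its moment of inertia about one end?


I = (1/3) * m * L^2
= (1/3) * 25 * 5.9^2
= 0.333333 * 25 * 34.81
= 290.0833 kg*m^2


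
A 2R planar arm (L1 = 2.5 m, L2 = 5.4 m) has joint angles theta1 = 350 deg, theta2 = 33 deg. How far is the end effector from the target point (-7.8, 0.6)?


End effector via forward kinematics:
x = L1*cos(t1) + L2*cos(t1+t2) = 7.4327
y = L1*sin(t1) + L2*sin(t1+t2) = 1.6758
Distance to target:
d = sqrt((-7.8 - 7.4327)^2 + (0.6 - 1.6758)^2)
= sqrt(232.0365 + 1.1574)
= 15.2707 m


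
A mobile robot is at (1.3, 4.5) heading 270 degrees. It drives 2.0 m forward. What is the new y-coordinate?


y_new = y0 + d*sin(theta)
= 4.5 + 2.0*sin(270)
= 4.5 + -2.0
= 2.5


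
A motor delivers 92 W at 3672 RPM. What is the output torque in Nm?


omega = 3672 * 2*pi/60 = 384.5309 rad/s
tau = P / omega = 92 / 384.5309
= 0.2393 Nm


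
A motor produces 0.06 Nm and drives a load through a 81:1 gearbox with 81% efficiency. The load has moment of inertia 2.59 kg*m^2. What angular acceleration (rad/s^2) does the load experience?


tau_out = tau_motor * N * eta
= 0.06 * 81 * 0.81 = 3.9366 Nm
alpha = tau_out / I = 3.9366 / 2.59
= 1.5199 rad/s^2


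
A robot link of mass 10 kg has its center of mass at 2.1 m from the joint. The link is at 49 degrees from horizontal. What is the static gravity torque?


tau = m*g*L*cos(angle)
= 10 * 9.81 * 2.1 * cos(49 deg)
= 10 * 9.81 * 2.1 * 0.6561
= 135.1547 Nm


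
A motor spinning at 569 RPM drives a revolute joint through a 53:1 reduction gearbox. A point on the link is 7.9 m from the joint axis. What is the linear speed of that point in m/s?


omega_motor = 569 * 2*pi/60 = 59.5855 rad/s
omega_joint = omega_motor / 53 = 1.1243 rad/s
v = omega_joint * r = 1.1243 * 7.9
= 8.8816 m/s


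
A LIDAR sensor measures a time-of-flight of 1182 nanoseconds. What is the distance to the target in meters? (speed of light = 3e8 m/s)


tof = 1182 ns = 1.182e-06 s
dist = c * tof / 2
= 3e8 * 1.182e-06 / 2
= 177.3 m


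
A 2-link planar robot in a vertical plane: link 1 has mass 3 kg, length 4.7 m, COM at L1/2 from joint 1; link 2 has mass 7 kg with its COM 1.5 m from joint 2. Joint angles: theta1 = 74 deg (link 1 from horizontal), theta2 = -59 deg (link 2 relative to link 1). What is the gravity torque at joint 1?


Horizontal distance from joint 1 to link-1 COM:
  x_c1 = (L1/2)*cos(t1) = 2.35 * 0.2756 = 0.6477 m
Horizontal distance from joint 1 to link-2 COM:
  x_c2 = L1*cos(t1) + Lc2*cos(t1+t2)
       = 4.7*0.2756 + 1.5*0.9659 = 2.7444 m
tau1 = m1*g*x_c1 + m2*g*x_c2
     = 3*9.81*0.6477 + 7*9.81*2.7444
     = 19.0632 + 188.4569
     = 207.5201 Nm


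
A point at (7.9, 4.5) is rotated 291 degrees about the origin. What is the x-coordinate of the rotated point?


x' = x*cos(theta) - y*sin(theta)
cos(291 deg) = 0.3584, sin(291 deg) = -0.9336
x' = 7.9 * 0.3584 - 4.5 * -0.9336
= 2.8311 - -4.2011
= 7.0322


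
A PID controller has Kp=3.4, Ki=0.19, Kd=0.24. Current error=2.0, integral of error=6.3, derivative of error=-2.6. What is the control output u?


u = Kp*e + Ki*int(e) + Kd*de/dt
= 3.4*2.0 + 0.19*6.3 + 0.24*(-2.6)
= 6.8 + 1.197 + -0.624
= 7.373


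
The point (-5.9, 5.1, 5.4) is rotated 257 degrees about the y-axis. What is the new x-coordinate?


Rotation about y-axis: x' = x*cos(theta) + z*sin(theta)
= -5.9 * -0.225 + 5.4 * -0.9744
= -3.9344


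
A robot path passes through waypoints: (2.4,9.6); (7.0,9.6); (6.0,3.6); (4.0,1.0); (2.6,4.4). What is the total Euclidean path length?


Segment lengths:
  seg1 = sqrt((4.6)^2 + (0.0)^2) = 4.6
  seg2 = sqrt((-1.0)^2 + (-6.0)^2) = 6.0828
  seg3 = sqrt((-2.0)^2 + (-2.6)^2) = 3.2802
  seg4 = sqrt((-1.4)^2 + (3.4)^2) = 3.677
Total = 17.64


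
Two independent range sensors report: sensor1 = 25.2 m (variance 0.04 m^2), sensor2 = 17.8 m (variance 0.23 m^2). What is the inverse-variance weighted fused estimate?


w1 = (1/var1) / (1/var1 + 1/var2)
   = 25.0 / (25.0 + 4.3478) = 0.8519
w2 = 1 - w1 = 0.1481
fused = w1*s1 + w2*s2 = 21.4667 + 2.637
= 24.1037 m


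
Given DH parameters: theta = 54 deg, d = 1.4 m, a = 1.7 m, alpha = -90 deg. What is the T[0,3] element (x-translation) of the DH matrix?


T[0,3] = a * cos(theta)
= 1.7 * cos(54 deg)
= 1.7 * 0.5878
= 0.9992


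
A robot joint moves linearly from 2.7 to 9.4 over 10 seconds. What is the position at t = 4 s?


s = t/T = 4/10 = 0.4
p(t) = p0 + (pf-p0)*s
= 2.7 + (9.4 - 2.7) * 0.4
= 5.38


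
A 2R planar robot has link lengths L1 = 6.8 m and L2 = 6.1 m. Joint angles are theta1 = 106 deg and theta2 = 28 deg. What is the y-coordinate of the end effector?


Convert angles to radians: theta1 = 1.85, theta2 = 0.4887
y = L1*sin(theta1) + L2*sin(theta1+theta2)
y = 6.5366 + 4.388
y = 10.9246


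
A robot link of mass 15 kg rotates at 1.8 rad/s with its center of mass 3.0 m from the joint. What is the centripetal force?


F = m * omega^2 * r
= 15 * 1.8^2 * 3.0
= 15 * 3.24 * 3.0
= 145.8 N


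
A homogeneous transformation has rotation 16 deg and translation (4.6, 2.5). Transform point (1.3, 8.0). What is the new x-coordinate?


x' = cos(theta)*px - sin(theta)*py + tx
= 0.9613*1.3 - 0.2756*8.0 + 4.6
= 3.6445


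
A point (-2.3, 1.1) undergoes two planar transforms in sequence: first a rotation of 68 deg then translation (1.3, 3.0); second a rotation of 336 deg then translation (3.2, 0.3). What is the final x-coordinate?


After transform 1:
x1 = cos(68)*-2.3 - sin(68)*1.1 + 1.3 = -0.5815
y1 = sin(68)*-2.3 + cos(68)*1.1 + 3.0 = 1.2795
After transform 2:
x2 = cos(336)*-0.5815 - sin(336)*1.2795 + 3.2
= 3.1892


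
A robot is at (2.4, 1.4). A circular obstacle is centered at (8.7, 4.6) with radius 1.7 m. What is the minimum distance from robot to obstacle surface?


center_dist = sqrt((2.4-8.7)^2 + (1.4-4.6)^2)
= sqrt(39.69 + 10.24)
= 7.0661
min_dist = center_dist - radius = 7.0661 - 1.7 = 5.3661 m


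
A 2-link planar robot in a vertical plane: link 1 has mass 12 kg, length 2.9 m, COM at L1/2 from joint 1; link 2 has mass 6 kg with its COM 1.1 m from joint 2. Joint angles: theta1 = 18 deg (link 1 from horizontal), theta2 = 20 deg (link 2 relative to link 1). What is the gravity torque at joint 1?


Horizontal distance from joint 1 to link-1 COM:
  x_c1 = (L1/2)*cos(t1) = 1.45 * 0.9511 = 1.379 m
Horizontal distance from joint 1 to link-2 COM:
  x_c2 = L1*cos(t1) + Lc2*cos(t1+t2)
       = 2.9*0.9511 + 1.1*0.788 = 3.6249 m
tau1 = m1*g*x_c1 + m2*g*x_c2
     = 12*9.81*1.379 + 6*9.81*3.6249
     = 162.3396 + 213.3602
     = 375.6998 Nm


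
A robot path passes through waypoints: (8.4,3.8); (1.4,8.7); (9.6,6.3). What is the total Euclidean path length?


Segment lengths:
  seg1 = sqrt((-7.0)^2 + (4.9)^2) = 8.5446
  seg2 = sqrt((8.2)^2 + (-2.4)^2) = 8.544
Total = 17.0886


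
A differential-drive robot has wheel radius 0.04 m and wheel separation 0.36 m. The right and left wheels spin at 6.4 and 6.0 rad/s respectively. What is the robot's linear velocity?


vR = r*wR = 0.04*6.4 = 0.256 m/s
vL = r*wL = 0.04*6.0 = 0.24 m/s
v = (vR+vL)/2 = 0.248 m/s
omega = (vR-vL)/L = 0.0444 rad/s
linear velocity = 0.248 m/s


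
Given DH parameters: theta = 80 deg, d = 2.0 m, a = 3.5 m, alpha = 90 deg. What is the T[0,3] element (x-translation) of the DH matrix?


T[0,3] = a * cos(theta)
= 3.5 * cos(80 deg)
= 3.5 * 0.1736
= 0.6078


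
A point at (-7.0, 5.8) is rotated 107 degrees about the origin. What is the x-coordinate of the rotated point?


x' = x*cos(theta) - y*sin(theta)
cos(107 deg) = -0.2924, sin(107 deg) = 0.9563
x' = -7.0 * -0.2924 - 5.8 * 0.9563
= 2.0466 - 5.5466
= -3.5


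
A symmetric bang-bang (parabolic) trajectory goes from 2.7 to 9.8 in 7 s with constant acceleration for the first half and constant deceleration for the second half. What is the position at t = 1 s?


Symmetric rest-to-rest: each phase covers (pf-p0)/2 in time T/2. 0.5*a*(T/2)^2 = (pf-p0)/2 => a = 4*(pf-p0)/T^2
a = 4*(9.8-2.7)/7^2 = 0.5796
t = 1 is in the acceleration phase (t <= T/2).
p = p0 + 0.5*a*t^2 = 2.7 + 0.5*0.5796*1^2
= 2.9898


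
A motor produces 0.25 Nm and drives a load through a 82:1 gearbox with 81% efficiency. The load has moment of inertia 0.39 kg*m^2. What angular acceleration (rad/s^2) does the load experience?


tau_out = tau_motor * N * eta
= 0.25 * 82 * 0.81 = 16.605 Nm
alpha = tau_out / I = 16.605 / 0.39
= 42.5769 rad/s^2


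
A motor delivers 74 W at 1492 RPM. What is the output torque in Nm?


omega = 1492 * 2*pi/60 = 156.2419 rad/s
tau = P / omega = 74 / 156.2419
= 0.4736 Nm


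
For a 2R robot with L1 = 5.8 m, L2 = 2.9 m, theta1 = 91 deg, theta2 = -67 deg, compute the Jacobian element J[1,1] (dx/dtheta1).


J[1,1] = -L1*sin(t1) - L2*sin(t1+t2)
= -5.8*sin(91) - 2.9*sin(24)
= -6.9787


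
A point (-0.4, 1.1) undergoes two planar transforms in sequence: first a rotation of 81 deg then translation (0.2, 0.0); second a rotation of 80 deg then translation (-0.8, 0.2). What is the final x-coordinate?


After transform 1:
x1 = cos(81)*-0.4 - sin(81)*1.1 + 0.2 = -0.949
y1 = sin(81)*-0.4 + cos(81)*1.1 + 0.0 = -0.223
After transform 2:
x2 = cos(80)*-0.949 - sin(80)*-0.223 + -0.8
= -0.7452


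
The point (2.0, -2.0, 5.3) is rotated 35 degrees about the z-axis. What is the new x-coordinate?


Rotation about z-axis: x' = x*cos(theta) - y*sin(theta)
= 2.0 * 0.8192 - -2.0 * 0.5736
= 2.7855


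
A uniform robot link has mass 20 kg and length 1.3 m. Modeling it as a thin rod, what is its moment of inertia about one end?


I = (1/3) * m * L^2
= (1/3) * 20 * 1.3^2
= 0.333333 * 20 * 1.69
= 11.2667 kg*m^2


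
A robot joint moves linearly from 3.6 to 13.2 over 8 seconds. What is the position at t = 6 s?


s = t/T = 6/8 = 0.75
p(t) = p0 + (pf-p0)*s
= 3.6 + (13.2 - 3.6) * 0.75
= 10.8


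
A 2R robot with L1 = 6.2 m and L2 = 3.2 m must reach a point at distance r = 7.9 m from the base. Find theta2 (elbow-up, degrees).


cos(theta2) = (r^2 - L1^2 - L2^2) / (2*L1*L2)
cos(theta2) = (62.41 - 38.44 - 10.24) / 39.68
cos(theta2) = 0.346018
theta2 = 69.756 degrees


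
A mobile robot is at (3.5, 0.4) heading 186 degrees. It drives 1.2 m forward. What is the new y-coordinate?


y_new = y0 + d*sin(theta)
= 0.4 + 1.2*sin(186)
= 0.4 + -0.1254
= 0.2746


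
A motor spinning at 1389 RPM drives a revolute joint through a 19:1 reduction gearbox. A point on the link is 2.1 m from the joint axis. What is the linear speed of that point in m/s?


omega_motor = 1389 * 2*pi/60 = 145.4557 rad/s
omega_joint = omega_motor / 19 = 7.6556 rad/s
v = omega_joint * r = 7.6556 * 2.1
= 16.0767 m/s


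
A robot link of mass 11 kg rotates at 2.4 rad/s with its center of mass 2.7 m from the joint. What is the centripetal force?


F = m * omega^2 * r
= 11 * 2.4^2 * 2.7
= 11 * 5.76 * 2.7
= 171.072 N


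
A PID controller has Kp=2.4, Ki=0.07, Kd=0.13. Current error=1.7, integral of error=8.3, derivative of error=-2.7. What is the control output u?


u = Kp*e + Ki*int(e) + Kd*de/dt
= 2.4*1.7 + 0.07*8.3 + 0.13*(-2.7)
= 4.08 + 0.581 + -0.351
= 4.31


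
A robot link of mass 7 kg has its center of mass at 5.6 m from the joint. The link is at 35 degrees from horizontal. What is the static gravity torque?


tau = m*g*L*cos(angle)
= 7 * 9.81 * 5.6 * cos(35 deg)
= 7 * 9.81 * 5.6 * 0.8192
= 315.0066 Nm


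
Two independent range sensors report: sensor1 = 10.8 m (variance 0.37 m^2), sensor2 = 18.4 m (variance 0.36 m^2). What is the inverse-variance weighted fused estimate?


w1 = (1/var1) / (1/var1 + 1/var2)
   = 2.7027 / (2.7027 + 2.7778) = 0.4932
w2 = 1 - w1 = 0.5068
fused = w1*s1 + w2*s2 = 5.326 + 9.326
= 14.6521 m


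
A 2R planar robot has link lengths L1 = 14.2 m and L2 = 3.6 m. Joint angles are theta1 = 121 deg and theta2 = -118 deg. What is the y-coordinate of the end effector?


Convert angles to radians: theta1 = 2.1118, theta2 = -2.0595
y = L1*sin(theta1) + L2*sin(theta1+theta2)
y = 12.1718 + 0.1884
y = 12.3602


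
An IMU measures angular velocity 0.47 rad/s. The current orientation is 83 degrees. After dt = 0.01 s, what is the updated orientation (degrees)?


delta_theta = w * dt = 0.47 * 0.01 = 0.0047 rad
= 0.2693 deg
theta_new = 83 + 0.2693 = 83.2693 deg


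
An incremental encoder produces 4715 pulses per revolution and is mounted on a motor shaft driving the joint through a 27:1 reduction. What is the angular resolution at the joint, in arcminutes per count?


counts per rev = 4715
effective counts at joint = 4715 * 27 = 127305
resolution = 360*60 / 127305
= 0.1697 arcmin/count


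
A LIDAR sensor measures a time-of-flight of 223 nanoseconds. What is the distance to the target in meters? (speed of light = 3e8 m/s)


tof = 223 ns = 2.23e-07 s
dist = c * tof / 2
= 3e8 * 2.23e-07 / 2
= 33.45 m


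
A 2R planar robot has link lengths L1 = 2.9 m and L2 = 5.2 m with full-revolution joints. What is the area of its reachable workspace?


r_max = L1 + L2 = 8.1 m
r_min = |L1 - L2| = 2.3 m
Area = pi*(r_max^2 - r_min^2)
= pi*(65.61 - 5.29)
= pi * 60.32
= 189.5009 m^2


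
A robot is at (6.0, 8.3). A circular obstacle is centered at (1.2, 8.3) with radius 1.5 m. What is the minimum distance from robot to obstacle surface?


center_dist = sqrt((6.0-1.2)^2 + (8.3-8.3)^2)
= sqrt(23.04 + 0.0)
= 4.8
min_dist = center_dist - radius = 4.8 - 1.5 = 3.3 m


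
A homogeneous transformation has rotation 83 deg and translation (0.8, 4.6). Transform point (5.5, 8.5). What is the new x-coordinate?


x' = cos(theta)*px - sin(theta)*py + tx
= 0.1219*5.5 - 0.9925*8.5 + 0.8
= -6.9664


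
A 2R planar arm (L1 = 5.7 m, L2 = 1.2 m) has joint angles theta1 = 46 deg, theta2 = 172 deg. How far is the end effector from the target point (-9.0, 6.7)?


End effector via forward kinematics:
x = L1*cos(t1) + L2*cos(t1+t2) = 3.0139
y = L1*sin(t1) + L2*sin(t1+t2) = 3.3614
Distance to target:
d = sqrt((-9.0 - 3.0139)^2 + (6.7 - 3.3614)^2)
= sqrt(144.3347 + 11.146)
= 12.4692 m


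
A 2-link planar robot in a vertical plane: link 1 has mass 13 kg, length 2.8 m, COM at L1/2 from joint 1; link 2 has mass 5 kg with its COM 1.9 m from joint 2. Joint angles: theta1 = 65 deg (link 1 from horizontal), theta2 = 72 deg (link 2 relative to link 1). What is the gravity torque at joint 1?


Horizontal distance from joint 1 to link-1 COM:
  x_c1 = (L1/2)*cos(t1) = 1.4 * 0.4226 = 0.5917 m
Horizontal distance from joint 1 to link-2 COM:
  x_c2 = L1*cos(t1) + Lc2*cos(t1+t2)
       = 2.8*0.4226 + 1.9*-0.7314 = -0.2062 m
tau1 = m1*g*x_c1 + m2*g*x_c2
     = 13*9.81*0.5917 + 5*9.81*-0.2062
     = 75.4551 + -10.1161
     = 65.339 Nm


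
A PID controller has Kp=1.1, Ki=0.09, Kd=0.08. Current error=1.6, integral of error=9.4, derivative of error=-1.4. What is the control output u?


u = Kp*e + Ki*int(e) + Kd*de/dt
= 1.1*1.6 + 0.09*9.4 + 0.08*(-1.4)
= 1.76 + 0.846 + -0.112
= 2.494


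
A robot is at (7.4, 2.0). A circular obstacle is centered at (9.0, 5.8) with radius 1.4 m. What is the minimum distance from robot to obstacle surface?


center_dist = sqrt((7.4-9.0)^2 + (2.0-5.8)^2)
= sqrt(2.56 + 14.44)
= 4.1231
min_dist = center_dist - radius = 4.1231 - 1.4 = 2.7231 m


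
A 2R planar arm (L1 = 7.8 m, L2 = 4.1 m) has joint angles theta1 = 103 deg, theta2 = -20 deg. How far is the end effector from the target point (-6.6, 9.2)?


End effector via forward kinematics:
x = L1*cos(t1) + L2*cos(t1+t2) = -1.255
y = L1*sin(t1) + L2*sin(t1+t2) = 11.6695
Distance to target:
d = sqrt((-6.6 - -1.255)^2 + (9.2 - 11.6695)^2)
= sqrt(28.5695 + 6.0986)
= 5.888 m


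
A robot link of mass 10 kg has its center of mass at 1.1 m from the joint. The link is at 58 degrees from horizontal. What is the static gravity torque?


tau = m*g*L*cos(angle)
= 10 * 9.81 * 1.1 * cos(58 deg)
= 10 * 9.81 * 1.1 * 0.5299
= 57.1836 Nm


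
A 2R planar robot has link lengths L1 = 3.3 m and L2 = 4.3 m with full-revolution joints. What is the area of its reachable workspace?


r_max = L1 + L2 = 7.6 m
r_min = |L1 - L2| = 1.0 m
Area = pi*(r_max^2 - r_min^2)
= pi*(57.76 - 1.0)
= pi * 56.76
= 178.3168 m^2


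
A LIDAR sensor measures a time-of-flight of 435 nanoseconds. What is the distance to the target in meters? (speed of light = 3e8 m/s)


tof = 435 ns = 4.35e-07 s
dist = c * tof / 2
= 3e8 * 4.35e-07 / 2
= 65.25 m


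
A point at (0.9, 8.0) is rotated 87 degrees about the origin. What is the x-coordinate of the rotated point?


x' = x*cos(theta) - y*sin(theta)
cos(87 deg) = 0.0523, sin(87 deg) = 0.9986
x' = 0.9 * 0.0523 - 8.0 * 0.9986
= 0.0471 - 7.989
= -7.9419


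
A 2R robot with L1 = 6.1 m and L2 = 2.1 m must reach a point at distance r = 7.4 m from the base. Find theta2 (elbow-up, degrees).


cos(theta2) = (r^2 - L1^2 - L2^2) / (2*L1*L2)
cos(theta2) = (54.76 - 37.21 - 4.41) / 25.62
cos(theta2) = 0.512881
theta2 = 59.1441 degrees


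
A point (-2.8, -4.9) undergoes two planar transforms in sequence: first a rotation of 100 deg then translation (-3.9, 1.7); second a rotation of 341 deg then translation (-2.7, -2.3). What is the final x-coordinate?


After transform 1:
x1 = cos(100)*-2.8 - sin(100)*-4.9 + -3.9 = 1.4118
y1 = sin(100)*-2.8 + cos(100)*-4.9 + 1.7 = -0.2066
After transform 2:
x2 = cos(341)*1.4118 - sin(341)*-0.2066 + -2.7
= -1.4324


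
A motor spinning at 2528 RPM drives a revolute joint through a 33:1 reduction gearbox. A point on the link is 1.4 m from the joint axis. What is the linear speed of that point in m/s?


omega_motor = 2528 * 2*pi/60 = 264.7315 rad/s
omega_joint = omega_motor / 33 = 8.0222 rad/s
v = omega_joint * r = 8.0222 * 1.4
= 11.231 m/s


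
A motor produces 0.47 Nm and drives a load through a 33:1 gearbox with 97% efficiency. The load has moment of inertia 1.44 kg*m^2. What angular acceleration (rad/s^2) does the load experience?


tau_out = tau_motor * N * eta
= 0.47 * 33 * 0.97 = 15.0447 Nm
alpha = tau_out / I = 15.0447 / 1.44
= 10.4477 rad/s^2


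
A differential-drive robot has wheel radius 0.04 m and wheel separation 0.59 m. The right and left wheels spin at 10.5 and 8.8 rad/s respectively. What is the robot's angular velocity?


vR = r*wR = 0.04*10.5 = 0.42 m/s
vL = r*wL = 0.04*8.8 = 0.352 m/s
v = (vR+vL)/2 = 0.386 m/s
omega = (vR-vL)/L = 0.1153 rad/s
angular velocity = 0.1153 rad/s


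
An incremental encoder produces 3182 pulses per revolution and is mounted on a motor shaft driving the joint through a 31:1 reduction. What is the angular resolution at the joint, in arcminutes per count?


counts per rev = 3182
effective counts at joint = 3182 * 31 = 98642
resolution = 360*60 / 98642
= 0.219 arcmin/count


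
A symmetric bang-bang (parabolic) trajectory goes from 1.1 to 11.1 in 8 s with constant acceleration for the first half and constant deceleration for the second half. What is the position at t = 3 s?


Symmetric rest-to-rest: each phase covers (pf-p0)/2 in time T/2. 0.5*a*(T/2)^2 = (pf-p0)/2 => a = 4*(pf-p0)/T^2
a = 4*(11.1-1.1)/8^2 = 0.625
t = 3 is in the acceleration phase (t <= T/2).
p = p0 + 0.5*a*t^2 = 1.1 + 0.5*0.625*3^2
= 3.9125


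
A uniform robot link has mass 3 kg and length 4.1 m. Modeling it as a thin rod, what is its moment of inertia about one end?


I = (1/3) * m * L^2
= (1/3) * 3 * 4.1^2
= 0.333333 * 3 * 16.81
= 16.81 kg*m^2


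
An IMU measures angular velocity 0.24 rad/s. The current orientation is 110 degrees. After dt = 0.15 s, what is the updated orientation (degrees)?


delta_theta = w * dt = 0.24 * 0.15 = 0.036 rad
= 2.0626 deg
theta_new = 110 + 2.0626 = 112.0626 deg


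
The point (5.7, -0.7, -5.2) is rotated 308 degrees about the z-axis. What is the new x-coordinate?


Rotation about z-axis: x' = x*cos(theta) - y*sin(theta)
= 5.7 * 0.6157 - -0.7 * -0.788
= 2.9577


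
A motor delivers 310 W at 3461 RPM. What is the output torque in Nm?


omega = 3461 * 2*pi/60 = 362.4351 rad/s
tau = P / omega = 310 / 362.4351
= 0.8553 Nm


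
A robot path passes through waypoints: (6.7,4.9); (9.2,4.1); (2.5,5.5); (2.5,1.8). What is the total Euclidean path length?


Segment lengths:
  seg1 = sqrt((2.5)^2 + (-0.8)^2) = 2.6249
  seg2 = sqrt((-6.7)^2 + (1.4)^2) = 6.8447
  seg3 = sqrt((0.0)^2 + (-3.7)^2) = 3.7
Total = 13.1696


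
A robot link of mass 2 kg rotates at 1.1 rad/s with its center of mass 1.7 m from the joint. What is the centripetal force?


F = m * omega^2 * r
= 2 * 1.1^2 * 1.7
= 2 * 1.21 * 1.7
= 4.114 N


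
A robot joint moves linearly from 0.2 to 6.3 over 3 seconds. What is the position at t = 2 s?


s = t/T = 2/3 = 0.6667
p(t) = p0 + (pf-p0)*s
= 0.2 + (6.3 - 0.2) * 0.6667
= 4.2667


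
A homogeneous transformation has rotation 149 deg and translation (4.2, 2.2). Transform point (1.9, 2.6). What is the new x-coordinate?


x' = cos(theta)*px - sin(theta)*py + tx
= -0.8572*1.9 - 0.515*2.6 + 4.2
= 1.2323


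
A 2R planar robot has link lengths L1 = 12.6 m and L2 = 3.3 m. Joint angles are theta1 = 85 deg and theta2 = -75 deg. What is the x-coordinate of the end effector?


Convert angles to radians: theta1 = 1.4835, theta2 = -1.309
x = L1*cos(theta1) + L2*cos(theta1+theta2)
x = 1.0982 + 3.2499
x = 4.348
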